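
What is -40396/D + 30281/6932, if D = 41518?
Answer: 488590743/143901388 ≈ 3.3953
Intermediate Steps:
-40396/D + 30281/6932 = -40396/41518 + 30281/6932 = -40396*1/41518 + 30281*(1/6932) = -20198/20759 + 30281/6932 = 488590743/143901388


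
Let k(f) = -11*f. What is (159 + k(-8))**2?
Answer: 61009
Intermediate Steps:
(159 + k(-8))**2 = (159 - 11*(-8))**2 = (159 + 88)**2 = 247**2 = 61009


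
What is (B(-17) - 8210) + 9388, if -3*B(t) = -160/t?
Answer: 59918/51 ≈ 1174.9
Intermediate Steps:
B(t) = 160/(3*t) (B(t) = -(-160)/(3*t) = 160/(3*t))
(B(-17) - 8210) + 9388 = ((160/3)/(-17) - 8210) + 9388 = ((160/3)*(-1/17) - 8210) + 9388 = (-160/51 - 8210) + 9388 = -418870/51 + 9388 = 59918/51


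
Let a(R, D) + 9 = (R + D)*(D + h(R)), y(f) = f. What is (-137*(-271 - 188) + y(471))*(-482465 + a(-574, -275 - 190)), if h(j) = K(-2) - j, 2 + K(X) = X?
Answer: -37478262426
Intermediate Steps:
K(X) = -2 + X
h(j) = -4 - j (h(j) = (-2 - 2) - j = -4 - j)
a(R, D) = -9 + (D + R)*(-4 + D - R) (a(R, D) = -9 + (R + D)*(D + (-4 - R)) = -9 + (D + R)*(-4 + D - R))
(-137*(-271 - 188) + y(471))*(-482465 + a(-574, -275 - 190)) = (-137*(-271 - 188) + 471)*(-482465 + (-9 + (-275 - 190)**2 - 1*(-574)**2 - 4*(-275 - 190) - 4*(-574))) = (-137*(-459) + 471)*(-482465 + (-9 + (-465)**2 - 1*329476 - 4*(-465) + 2296)) = (62883 + 471)*(-482465 + (-9 + 216225 - 329476 + 1860 + 2296)) = 63354*(-482465 - 109104) = 63354*(-591569) = -37478262426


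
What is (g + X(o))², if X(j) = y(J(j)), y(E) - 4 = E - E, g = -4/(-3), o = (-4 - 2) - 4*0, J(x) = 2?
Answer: 256/9 ≈ 28.444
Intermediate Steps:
o = -6 (o = -6 + 0 = -6)
g = 4/3 (g = -4*(-⅓) = 4/3 ≈ 1.3333)
y(E) = 4 (y(E) = 4 + (E - E) = 4 + 0 = 4)
X(j) = 4
(g + X(o))² = (4/3 + 4)² = (16/3)² = 256/9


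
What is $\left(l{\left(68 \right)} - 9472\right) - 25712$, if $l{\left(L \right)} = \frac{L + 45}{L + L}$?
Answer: $- \frac{4784911}{136} \approx -35183.0$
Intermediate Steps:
$l{\left(L \right)} = \frac{45 + L}{2 L}$
$\left(l{\left(68 \right)} - 9472\right) - 25712 = \left(\frac{45 + 68}{2 \cdot 68} - 9472\right) - 25712 = \left(\frac{1}{2} \cdot \frac{1}{68} \cdot 113 - 9472\right) - 25712 = \left(\frac{113}{136} - 9472\right) - 25712 = - \frac{1288079}{136} - 25712 = - \frac{4784911}{136}$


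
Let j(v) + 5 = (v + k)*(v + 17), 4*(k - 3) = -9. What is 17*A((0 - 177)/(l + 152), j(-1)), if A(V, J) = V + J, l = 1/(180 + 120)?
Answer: -7879653/45601 ≈ -172.80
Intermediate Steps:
k = ¾ (k = 3 + (¼)*(-9) = 3 - 9/4 = ¾ ≈ 0.75000)
l = 1/300 ≈ 0.0033333
j(v) = -5 + (17 + v)*(¾ + v) (j(v) = -5 + (v + ¾)*(v + 17) = -5 + (¾ + v)*(17 + v) = -5 + (17 + v)*(¾ + v))
A(V, J) = J + V
17*A((0 - 177)/(l + 152), j(-1)) = 17*((31/4 + (-1)² + (71/4)*(-1)) + (0 - 177)/(1/300 + 152)) = 17*((31/4 + 1 - 71/4) - 177/45601/300) = 17*(-9 - 177*300/45601) = 17*(-9 - 53100/45601) = 17*(-463509/45601) = -7879653/45601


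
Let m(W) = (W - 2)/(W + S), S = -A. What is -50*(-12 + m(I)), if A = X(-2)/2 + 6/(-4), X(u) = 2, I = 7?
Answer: 1700/3 ≈ 566.67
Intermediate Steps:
A = -½ (A = 2/2 + 6/(-4) = 2*(½) + 6*(-¼) = 1 - 3/2 = -½ ≈ -0.50000)
S = ½ (S = -1*(-½) = ½ ≈ 0.50000)
m(W) = (-2 + W)/(½ + W) (m(W) = (W - 2)/(W + ½) = (-2 + W)/(½ + W))
-50*(-12 + m(I)) = -50*(-12 + 2*(-2 + 7)/(1 + 2*7)) = -50*(-12 + 2*5/(1 + 14)) = -50*(-12 + 2*5/15) = -50*(-12 + 2*(1/15)*5) = -50*(-12 + ⅔) = -50*(-34/3) = 1700/3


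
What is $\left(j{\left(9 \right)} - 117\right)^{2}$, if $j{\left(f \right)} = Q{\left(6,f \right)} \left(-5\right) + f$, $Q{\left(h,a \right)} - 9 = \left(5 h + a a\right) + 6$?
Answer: $544644$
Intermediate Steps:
$Q{\left(h,a \right)} = 15 + a^{2} + 5 h$ ($Q{\left(h,a \right)} = 9 + \left(\left(5 h + a a\right) + 6\right) = 9 + \left(\left(5 h + a^{2}\right) + 6\right) = 9 + \left(\left(a^{2} + 5 h\right) + 6\right) = 9 + \left(6 + a^{2} + 5 h\right) = 15 + a^{2} + 5 h$)
$j{\left(f \right)} = -225 + f - 5 f^{2}$ ($j{\left(f \right)} = \left(15 + f^{2} + 5 \cdot 6\right) \left(-5\right) + f = \left(15 + f^{2} + 30\right) \left(-5\right) + f = \left(45 + f^{2}\right) \left(-5\right) + f = \left(-225 - 5 f^{2}\right) + f = -225 + f - 5 f^{2}$)
$\left(j{\left(9 \right)} - 117\right)^{2} = \left(\left(-225 + 9 - 5 \cdot 9^{2}\right) - 117\right)^{2} = \left(\left(-225 + 9 - 405\right) - 117\right)^{2} = \left(-621 - 117\right)^{2} = \left(-738\right)^{2} = 544644$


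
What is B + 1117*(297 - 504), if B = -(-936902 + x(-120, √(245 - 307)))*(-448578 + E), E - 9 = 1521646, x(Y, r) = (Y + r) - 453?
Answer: 1005982629356 - 1073077*I*√62 ≈ 1.006e+12 - 8.4494e+6*I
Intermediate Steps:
x(Y, r) = -453 + Y + r
E = 1521655 (E = 9 + 1521646 = 1521655)
B = 1005982860575 - 1073077*I*√62 (B = -(-936902 + (-453 - 120 + √(245 - 307)))*(-448578 + 1521655) = -(-936902 + (-453 - 120 + √(-62)))*1073077 = -(-936902 + (-453 - 120 + I*√62))*1073077 = -(-936902 + (-573 + I*√62))*1073077 = -(-937475 + I*√62)*1073077 = -(-1005982860575 + 1073077*I*√62) = 1005982860575 - 1073077*I*√62 ≈ 1.006e+12 - 8.4494e+6*I)
B + 1117*(297 - 504) = (1005982860575 - 1073077*I*√62) + 1117*(297 - 504) = (1005982860575 - 1073077*I*√62) + 1117*(-207) = (1005982860575 - 1073077*I*√62) - 231219 = 1005982629356 - 1073077*I*√62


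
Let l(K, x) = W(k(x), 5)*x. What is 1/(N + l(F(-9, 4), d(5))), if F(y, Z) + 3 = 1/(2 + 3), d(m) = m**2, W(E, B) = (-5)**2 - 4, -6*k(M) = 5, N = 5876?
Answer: 1/6401 ≈ 0.00015623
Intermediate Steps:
k(M) = -5/6 (k(M) = -1/6*5 = -5/6)
W(E, B) = 21 (W(E, B) = 25 - 4 = 21)
F(y, Z) = -14/5 (F(y, Z) = -3 + 1/(2 + 3) = -3 + 1/5 = -14/5)
l(K, x) = 21*x
1/(N + l(F(-9, 4), d(5))) = 1/(5876 + 21*5**2) = 1/(5876 + 21*25) = 1/(5876 + 525) = 1/6401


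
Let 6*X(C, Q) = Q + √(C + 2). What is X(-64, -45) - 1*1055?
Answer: -2125/2 + I*√62/6 ≈ -1062.5 + 1.3123*I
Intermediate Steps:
X(C, Q) = Q/6 + √(2 + C)/6 (X(C, Q) = (Q + √(C + 2))/6 = (Q + √(2 + C))/6 = Q/6 + √(2 + C)/6)
X(-64, -45) - 1*1055 = ((⅙)*(-45) + √(2 - 64)/6) - 1*1055 = (-15/2 + √(-62)/6) - 1055 = (-15/2 + (I*√62)/6) - 1055 = (-15/2 + I*√62/6) - 1055 = -2125/2 + I*√62/6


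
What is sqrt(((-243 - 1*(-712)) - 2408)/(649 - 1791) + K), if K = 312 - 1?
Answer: sqrt(407809342)/1142 ≈ 17.683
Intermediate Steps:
K = 311
sqrt(((-243 - 1*(-712)) - 2408)/(649 - 1791) + K) = sqrt(((-243 - 1*(-712)) - 2408)/(649 - 1791) + 311) = sqrt(((-243 + 712) - 2408)/(-1142) + 311) = sqrt((469 - 2408)*(-1/1142) + 311) = sqrt(-1939*(-1/1142) + 311) = sqrt(1939/1142 + 311) = sqrt(357101/1142) = sqrt(407809342)/1142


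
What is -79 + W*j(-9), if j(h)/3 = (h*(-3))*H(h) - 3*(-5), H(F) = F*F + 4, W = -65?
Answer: -450529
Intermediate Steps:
H(F) = 4 + F² (H(F) = F² + 4 = 4 + F²)
j(h) = 45 - 9*h*(4 + h²) (j(h) = 3*((h*(-3))*(4 + h²) - 3*(-5)) = 3*((-3*h)*(4 + h²) + 15) = 3*(-3*h*(4 + h²) + 15) = 3*(15 - 3*h*(4 + h²)) = 45 - 9*h*(4 + h²))
-79 + W*j(-9) = -79 - 65*(45 - 9*(-9)*(4 + (-9)²)) = -79 - 65*(45 - 9*(-9)*(4 + 81)) = -79 - 65*(45 - 9*(-9)*85) = -79 - 65*(45 + 6885) = -79 - 65*6930 = -79 - 450450 = -450529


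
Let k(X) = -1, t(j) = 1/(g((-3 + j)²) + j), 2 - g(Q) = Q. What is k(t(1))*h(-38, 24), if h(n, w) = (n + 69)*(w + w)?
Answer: -1488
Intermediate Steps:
g(Q) = 2 - Q
h(n, w) = 2*w*(69 + n) (h(n, w) = (69 + n)*(2*w) = 2*w*(69 + n))
t(j) = 1/(2 + j - (-3 + j)²) (t(j) = 1/((2 - (-3 + j)²) + j) = 1/(2 + j - (-3 + j)²))
k(t(1))*h(-38, 24) = -2*24*(69 - 38) = -2*24*31 = -1*1488 = -1488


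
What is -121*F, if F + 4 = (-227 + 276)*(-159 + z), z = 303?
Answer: -853292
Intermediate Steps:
F = 7052 (F = -4 + (-227 + 276)*(-159 + 303) = -4 + 49*144 = -4 + 7056 = 7052)
-121*F = -121*7052 = -853292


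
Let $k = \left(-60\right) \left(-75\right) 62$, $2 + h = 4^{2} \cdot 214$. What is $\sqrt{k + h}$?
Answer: $\sqrt{282422} \approx 531.43$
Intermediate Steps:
$h = 3422$ ($h = -2 + 4^{2} \cdot 214 = -2 + 16 \cdot 214 = -2 + 3424 = 3422$)
$k = 279000$ ($k = 4500 \cdot 62 = 279000$)
$\sqrt{k + h} = \sqrt{279000 + 3422} = \sqrt{282422}$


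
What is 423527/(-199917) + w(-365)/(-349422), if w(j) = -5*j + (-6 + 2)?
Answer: -49451233417/23285132658 ≈ -2.1237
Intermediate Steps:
w(j) = -4 - 5*j (w(j) = -5*j - 4 = -4 - 5*j)
423527/(-199917) + w(-365)/(-349422) = 423527/(-199917) + (-4 - 5*(-365))/(-349422) = 423527*(-1/199917) + (-4 + 1825)*(-1/349422) = -423527/199917 + 1821*(-1/349422) = -423527/199917 - 607/116474 = -49451233417/23285132658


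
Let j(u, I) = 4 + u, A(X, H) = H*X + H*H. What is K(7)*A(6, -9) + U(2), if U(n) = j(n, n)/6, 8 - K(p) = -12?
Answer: 541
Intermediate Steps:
K(p) = 20 (K(p) = 8 - 1*(-12) = 8 + 12 = 20)
A(X, H) = H**2 + H*X (A(X, H) = H*X + H**2 = H**2 + H*X)
U(n) = 2/3 + n/6 (U(n) = (4 + n)/6 = (4 + n)*(1/6) = 2/3 + n/6)
K(7)*A(6, -9) + U(2) = 20*(-9*(-9 + 6)) + (2/3 + (1/6)*2) = 20*(-9*(-3)) + (2/3 + 1/3) = 20*27 + 1 = 540 + 1 = 541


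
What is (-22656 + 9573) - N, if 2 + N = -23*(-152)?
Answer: -16577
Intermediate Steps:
N = 3494 (N = -2 - 23*(-152) = -2 + 3496 = 3494)
(-22656 + 9573) - N = (-22656 + 9573) - 1*3494 = -13083 - 3494 = -16577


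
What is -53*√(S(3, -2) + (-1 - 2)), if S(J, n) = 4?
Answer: -53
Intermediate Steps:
-53*√(S(3, -2) + (-1 - 2)) = -53*√(4 + (-1 - 2)) = -53*√(4 - 3) = -53*√1 = -53*1 = -53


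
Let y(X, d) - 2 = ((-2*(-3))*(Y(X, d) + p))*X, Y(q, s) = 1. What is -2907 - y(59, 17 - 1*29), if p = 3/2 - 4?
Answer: -2378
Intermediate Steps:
p = -5/2 (p = 3*(1/2) - 4 = 3/2 - 4 = -5/2 ≈ -2.5000)
y(X, d) = 2 - 9*X (y(X, d) = 2 + ((-2*(-3))*(1 - 5/2))*X = 2 + (6*(-3/2))*X = 2 - 9*X)
-2907 - y(59, 17 - 1*29) = -2907 - (2 - 9*59) = -2907 - (2 - 531) = -2907 - 1*(-529) = -2907 + 529 = -2378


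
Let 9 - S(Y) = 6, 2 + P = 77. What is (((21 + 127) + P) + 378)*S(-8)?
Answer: 1803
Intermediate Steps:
P = 75 (P = -2 + 77 = 75)
S(Y) = 3 (S(Y) = 9 - 1*6 = 9 - 6 = 3)
(((21 + 127) + P) + 378)*S(-8) = (((21 + 127) + 75) + 378)*3 = ((148 + 75) + 378)*3 = (223 + 378)*3 = 601*3 = 1803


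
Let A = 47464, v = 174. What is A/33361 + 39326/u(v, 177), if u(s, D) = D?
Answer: 1320355814/5904897 ≈ 223.60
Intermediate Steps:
A/33361 + 39326/u(v, 177) = 47464/33361 + 39326/177 = 1320355814/5904897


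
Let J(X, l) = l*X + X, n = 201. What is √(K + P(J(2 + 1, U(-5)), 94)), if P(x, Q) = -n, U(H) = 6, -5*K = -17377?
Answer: 2*√20465/5 ≈ 57.222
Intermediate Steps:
K = 17377/5 (K = -⅕*(-17377) = 17377/5 ≈ 3475.4)
J(X, l) = X + X*l (J(X, l) = X*l + X = X + X*l)
P(x, Q) = -201 (P(x, Q) = -1*201 = -201)
√(K + P(J(2 + 1, U(-5)), 94)) = √(17377/5 - 201) = √(16372/5) = 2*√20465/5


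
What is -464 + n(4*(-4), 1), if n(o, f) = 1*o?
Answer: -480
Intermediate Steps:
n(o, f) = o
-464 + n(4*(-4), 1) = -464 + 4*(-4) = -464 - 16 = -480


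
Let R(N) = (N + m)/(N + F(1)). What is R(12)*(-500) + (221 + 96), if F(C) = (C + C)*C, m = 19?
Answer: -5531/7 ≈ -790.14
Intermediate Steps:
F(C) = 2*C² (F(C) = (2*C)*C = 2*C²)
R(N) = (19 + N)/(2 + N) (R(N) = (N + 19)/(N + 2*1²) = (19 + N)/(N + 2*1) = (19 + N)/(N + 2) = (19 + N)/(2 + N))
R(12)*(-500) + (221 + 96) = ((19 + 12)/(2 + 12))*(-500) + (221 + 96) = (31/14)*(-500) + 317 = -7750/7 + 317 = -5531/7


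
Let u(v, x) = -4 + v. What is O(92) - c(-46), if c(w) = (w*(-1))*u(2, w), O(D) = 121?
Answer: 213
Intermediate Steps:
c(w) = 2*w (c(w) = (w*(-1))*(-4 + 2) = -w*(-2) = 2*w)
O(92) - c(-46) = 121 - 2*(-46) = 121 - 1*(-92) = 121 + 92 = 213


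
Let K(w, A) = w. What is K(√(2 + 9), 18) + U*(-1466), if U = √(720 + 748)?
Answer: √11 - 2932*√367 ≈ -56166.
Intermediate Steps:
U = 2*√367 (U = √1468 = 2*√367 ≈ 38.315)
K(√(2 + 9), 18) + U*(-1466) = √(2 + 9) + (2*√367)*(-1466) = √11 - 2932*√367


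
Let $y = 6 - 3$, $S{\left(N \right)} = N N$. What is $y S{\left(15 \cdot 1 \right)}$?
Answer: $675$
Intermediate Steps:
$S{\left(N \right)} = N^{2}$
$y = 3$ ($y = 6 - 3 = 3$)
$y S{\left(15 \cdot 1 \right)} = 3 \left(15 \cdot 1\right)^{2} = 3 \cdot 15^{2} = 3 \cdot 225 = 675$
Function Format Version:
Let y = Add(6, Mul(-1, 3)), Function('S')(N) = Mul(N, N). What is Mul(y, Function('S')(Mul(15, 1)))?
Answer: 675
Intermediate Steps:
Function('S')(N) = Pow(N, 2)
y = 3 (y = Add(6, -3) = 3)
Mul(y, Function('S')(Mul(15, 1))) = Mul(3, Pow(Mul(15, 1), 2)) = Mul(3, Pow(15, 2)) = Mul(3, 225) = 675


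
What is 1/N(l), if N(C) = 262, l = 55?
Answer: 1/262 ≈ 0.0038168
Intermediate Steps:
1/N(l) = 1/262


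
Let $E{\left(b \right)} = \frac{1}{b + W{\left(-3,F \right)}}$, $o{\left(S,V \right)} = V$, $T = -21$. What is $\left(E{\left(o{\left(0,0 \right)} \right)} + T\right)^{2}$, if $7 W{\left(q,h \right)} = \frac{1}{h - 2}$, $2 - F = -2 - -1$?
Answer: $196$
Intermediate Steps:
$F = 3$ ($F = 2 - \left(-2 - -1\right) = 2 - \left(-2 + 1\right) = 2 - -1 = 2 + 1 = 3$)
$W{\left(q,h \right)} = \frac{1}{7 \left(-2 + h\right)}$ ($W{\left(q,h \right)} = \frac{1}{7 \left(h - 2\right)} = \frac{1}{7 \left(-2 + h\right)}$)
$E{\left(b \right)} = \frac{1}{\frac{1}{7} + b}$ ($E{\left(b \right)} = \frac{1}{b + \frac{1}{7 \left(-2 + 3\right)}} = \frac{1}{b + \frac{1}{7 \cdot 1}} = \frac{1}{b + \frac{1}{7} \cdot 1} = \frac{1}{b + \frac{1}{7}} = \frac{1}{\frac{1}{7} + b}$)
$\left(E{\left(o{\left(0,0 \right)} \right)} + T\right)^{2} = \left(\frac{7}{1 + 7 \cdot 0} - 21\right)^{2} = \left(\frac{7}{1 + 0} - 21\right)^{2} = \left(\frac{7}{1} - 21\right)^{2} = \left(7 \cdot 1 - 21\right)^{2} = \left(7 - 21\right)^{2} = \left(-14\right)^{2} = 196$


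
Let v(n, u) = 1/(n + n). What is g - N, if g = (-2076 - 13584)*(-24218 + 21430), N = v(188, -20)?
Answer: 16416190079/376 ≈ 4.3660e+7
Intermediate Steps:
v(n, u) = 1/(2*n)
N = 1/376 (N = (½)/188 = (½)*(1/188) = 1/376 ≈ 0.0026596)
g = 43660080 (g = -15660*(-2788) = 43660080)
g - N = 43660080 - 1*1/376 = 43660080 - 1/376 = 16416190079/376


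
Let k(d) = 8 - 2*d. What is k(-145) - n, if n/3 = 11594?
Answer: -34484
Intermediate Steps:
n = 34782 (n = 3*11594 = 34782)
k(-145) - n = (8 - 2*(-145)) - 1*34782 = (8 + 290) - 34782 = 298 - 34782 = -34484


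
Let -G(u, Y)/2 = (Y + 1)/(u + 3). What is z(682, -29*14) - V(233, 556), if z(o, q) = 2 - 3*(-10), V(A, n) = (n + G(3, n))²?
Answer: -1234033/9 ≈ -1.3711e+5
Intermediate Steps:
G(u, Y) = -2*(1 + Y)/(3 + u) (G(u, Y) = -2*(Y + 1)/(u + 3) = -2*(1 + Y)/(3 + u))
V(A, n) = (-⅓ + 2*n/3)² (V(A, n) = (n + 2*(-1 - n)/(3 + 3))² = (n + 2*(-1 - n)/6)² = (n + 2*(⅙)*(-1 - n))² = (n + (-⅓ - n/3))² = (-⅓ + 2*n/3)²)
z(o, q) = 32 (z(o, q) = 2 + 30 = 32)
z(682, -29*14) - V(233, 556) = 32 - (-1 + 2*556)²/9 = 32 - (-1 + 1112)²/9 = 32 - 1111²/9 = 32 - 1234321/9 = -1234033/9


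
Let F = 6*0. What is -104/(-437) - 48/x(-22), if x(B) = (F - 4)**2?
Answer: -1207/437 ≈ -2.7620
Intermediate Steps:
F = 0
x(B) = 16 (x(B) = (0 - 4)**2 = (-4)**2 = 16)
-104/(-437) - 48/x(-22) = -104/(-437) - 48/16 = -104*(-1/437) - 48*1/16 = 104/437 - 3 = -1207/437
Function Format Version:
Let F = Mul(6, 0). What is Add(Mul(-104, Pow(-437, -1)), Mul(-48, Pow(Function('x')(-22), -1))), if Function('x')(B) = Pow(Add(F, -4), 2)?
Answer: Rational(-1207, 437) ≈ -2.7620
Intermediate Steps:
F = 0
Function('x')(B) = 16 (Function('x')(B) = Pow(Add(0, -4), 2) = Pow(-4, 2) = 16)
Add(Mul(-104, Pow(-437, -1)), Mul(-48, Pow(Function('x')(-22), -1))) = Add(Mul(-104, Pow(-437, -1)), Mul(-48, Pow(16, -1))) = Add(Mul(-104, Rational(-1, 437)), Mul(-48, Rational(1, 16))) = Add(Rational(104, 437), -3) = Rational(-1207, 437)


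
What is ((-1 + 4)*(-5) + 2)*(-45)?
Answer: 585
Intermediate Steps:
((-1 + 4)*(-5) + 2)*(-45) = (3*(-5) + 2)*(-45) = (-15 + 2)*(-45) = -13*(-45) = 585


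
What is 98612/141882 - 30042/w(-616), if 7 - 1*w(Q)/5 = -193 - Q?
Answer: 85914077/5675280 ≈ 15.138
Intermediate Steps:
w(Q) = 1000 + 5*Q (w(Q) = 35 - 5*(-193 - Q) = 35 + (965 + 5*Q) = 1000 + 5*Q)
98612/141882 - 30042/w(-616) = 98612/141882 - 30042/(1000 + 5*(-616)) = 98612*(1/141882) - 30042/(1000 - 3080) = 49306/70941 - 30042/(-2080) = 49306/70941 - 30042*(-1/2080) = 49306/70941 + 15021/1040 = 85914077/5675280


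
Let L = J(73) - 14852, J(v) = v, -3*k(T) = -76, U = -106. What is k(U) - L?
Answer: 44413/3 ≈ 14804.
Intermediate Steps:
k(T) = 76/3 (k(T) = -⅓*(-76) = 76/3)
L = -14779 (L = 73 - 14852 = -14779)
k(U) - L = 76/3 - 1*(-14779) = 76/3 + 14779 = 44413/3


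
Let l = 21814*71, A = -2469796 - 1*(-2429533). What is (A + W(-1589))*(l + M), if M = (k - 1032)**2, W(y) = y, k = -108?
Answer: -119210985688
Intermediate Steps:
A = -40263 (A = -2469796 + 2429533 = -40263)
M = 1299600 (M = (-108 - 1032)**2 = (-1140)**2 = 1299600)
l = 1548794
(A + W(-1589))*(l + M) = (-40263 - 1589)*(1548794 + 1299600) = -41852*2848394 = -119210985688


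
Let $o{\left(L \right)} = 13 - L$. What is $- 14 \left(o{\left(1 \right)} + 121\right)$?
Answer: $-1862$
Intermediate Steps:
$- 14 \left(o{\left(1 \right)} + 121\right) = - 14 \left(\left(13 - 1\right) + 121\right) = - 14 \left(12 + 121\right) = \left(-14\right) 133 = -1862$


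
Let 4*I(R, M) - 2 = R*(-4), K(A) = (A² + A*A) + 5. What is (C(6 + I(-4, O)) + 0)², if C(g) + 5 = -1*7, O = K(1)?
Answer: 144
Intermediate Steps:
K(A) = 5 + 2*A² (K(A) = (A² + A²) + 5 = 2*A² + 5 = 5 + 2*A²)
O = 7 (O = 5 + 2*1² = 5 + 2*1 = 5 + 2 = 7)
I(R, M) = ½ - R (I(R, M) = ½ + (R*(-4))/4 = ½ + (-4*R)/4 = ½ - R)
C(g) = -12 (C(g) = -5 - 1*7 = -5 - 7 = -12)
(C(6 + I(-4, O)) + 0)² = (-12 + 0)² = (-12)² = 144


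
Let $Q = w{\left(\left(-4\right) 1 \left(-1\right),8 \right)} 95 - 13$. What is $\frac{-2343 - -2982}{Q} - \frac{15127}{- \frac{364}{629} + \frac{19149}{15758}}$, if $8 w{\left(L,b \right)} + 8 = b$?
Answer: $- \frac{150245628541}{6308809} \approx -23815.0$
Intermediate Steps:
$w{\left(L,b \right)} = -1 + \frac{b}{8}$
$Q = -13$ ($Q = \left(-1 + \frac{1}{8} \cdot 8\right) 95 - 13 = \left(-1 + 1\right) 95 - 13 = 0 \cdot 95 - 13 = 0 - 13 = -13$)
$\frac{-2343 - -2982}{Q} - \frac{15127}{- \frac{364}{629} + \frac{19149}{15758}} = \frac{-2343 - -2982}{-13} - \frac{15127}{- \frac{364}{629} + \frac{19149}{15758}} = \left(-2343 + 2982\right) \left(- \frac{1}{13}\right) - \frac{15127}{\left(-364\right) \frac{1}{629} + 19149 \cdot \frac{1}{15758}} = 639 \left(- \frac{1}{13}\right) - \frac{15127}{- \frac{364}{629} + \frac{19149}{15758}} = - \frac{639}{13} - \frac{15127}{\frac{6308809}{9911782}} = - \frac{639}{13} - \frac{149935526314}{6308809} = - \frac{150245628541}{6308809}$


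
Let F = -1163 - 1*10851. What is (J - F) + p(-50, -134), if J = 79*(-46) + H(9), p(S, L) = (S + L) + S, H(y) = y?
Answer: 8155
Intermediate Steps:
p(S, L) = L + 2*S (p(S, L) = (L + S) + S = L + 2*S)
F = -12014 (F = -1163 - 10851 = -12014)
J = -3625 (J = 79*(-46) + 9 = -3634 + 9 = -3625)
(J - F) + p(-50, -134) = (-3625 - 1*(-12014)) + (-134 + 2*(-50)) = (-3625 + 12014) + (-134 - 100) = 8389 - 234 = 8155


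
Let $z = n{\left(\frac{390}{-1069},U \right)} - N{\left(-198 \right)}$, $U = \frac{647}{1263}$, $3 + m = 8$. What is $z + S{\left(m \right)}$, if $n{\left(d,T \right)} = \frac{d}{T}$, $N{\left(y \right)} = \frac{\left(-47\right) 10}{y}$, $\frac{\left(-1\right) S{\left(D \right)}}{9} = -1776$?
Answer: $\frac{1094255648953}{68472657} \approx 15981.0$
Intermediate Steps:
$m = 5$ ($m = -3 + 8 = 5$)
$U = \frac{647}{1263}$ ($U = 647 \cdot \frac{1}{1263} = \frac{647}{1263} \approx 0.51227$)
$S{\left(D \right)} = 15984$ ($S{\left(D \right)} = \left(-9\right) \left(-1776\right) = 15984$)
$N{\left(y \right)} = - \frac{470}{y}$
$z = - \frac{211300535}{68472657}$ ($z = \frac{390 \frac{1}{-1069}}{\frac{647}{1263}} - - \frac{470}{-198} = 390 \left(- \frac{1}{1069}\right) \frac{1263}{647} - \left(-470\right) \left(- \frac{1}{198}\right) = \left(- \frac{390}{1069}\right) \frac{1263}{647} - \frac{235}{99} = - \frac{492570}{691643} - \frac{235}{99} = - \frac{211300535}{68472657} \approx -3.0859$)
$z + S{\left(m \right)} = - \frac{211300535}{68472657} + 15984 = \frac{1094255648953}{68472657}$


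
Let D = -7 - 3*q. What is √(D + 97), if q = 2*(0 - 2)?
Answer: √102 ≈ 10.100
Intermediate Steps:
q = -4 (q = 2*(-2) = -4)
D = 5 (D = -7 - 3*(-4) = -7 + 12 = 5)
√(D + 97) = √(5 + 97) = √102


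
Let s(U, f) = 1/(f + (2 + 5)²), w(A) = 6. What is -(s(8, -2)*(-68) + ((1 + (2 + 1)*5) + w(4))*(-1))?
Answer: 1102/47 ≈ 23.447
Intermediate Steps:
s(U, f) = 1/(49 + f) (s(U, f) = 1/(f + 7²) = 1/(f + 49) = 1/(49 + f))
-(s(8, -2)*(-68) + ((1 + (2 + 1)*5) + w(4))*(-1)) = -(-68/(49 - 2) + ((1 + (2 + 1)*5) + 6)*(-1)) = -(-68/47 + ((1 + 3*5) + 6)*(-1)) = -((1/47)*(-68) + ((1 + 15) + 6)*(-1)) = -(-68/47 + (16 + 6)*(-1)) = -(-68/47 + 22*(-1)) = -(-68/47 - 22) = -1*(-1102/47) = 1102/47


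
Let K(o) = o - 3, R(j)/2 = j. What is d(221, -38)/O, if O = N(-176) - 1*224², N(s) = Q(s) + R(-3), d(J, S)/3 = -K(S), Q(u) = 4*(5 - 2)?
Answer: -123/50170 ≈ -0.0024517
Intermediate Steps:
Q(u) = 12 (Q(u) = 4*3 = 12)
R(j) = 2*j
K(o) = -3 + o
d(J, S) = 9 - 3*S (d(J, S) = 3*(-(-3 + S)) = 3*(3 - S) = 9 - 3*S)
N(s) = 6 (N(s) = 12 + 2*(-3) = 12 - 6 = 6)
O = -50170 (O = 6 - 1*224² = 6 - 1*50176 = 6 - 50176 = -50170)
d(221, -38)/O = (9 - 3*(-38))/(-50170) = (9 + 114)*(-1/50170) = 123*(-1/50170) = -123/50170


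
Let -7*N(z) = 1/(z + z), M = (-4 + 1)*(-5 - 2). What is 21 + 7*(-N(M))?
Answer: 883/42 ≈ 21.024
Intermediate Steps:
M = 21 (M = -3*(-7) = 21)
N(z) = -1/(14*z) (N(z) = -1/(7*(z + z)) = -1/(2*z)/7 = -1/(14*z))
21 + 7*(-N(M)) = 21 + 7*(-(-1)/(14*21)) = 21 + 7*(-1*(-1/294)) = 21 + 7*(1/294) = 21 + 1/42 = 883/42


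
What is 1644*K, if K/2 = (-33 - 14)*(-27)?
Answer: 4172472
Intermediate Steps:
K = 2538 (K = 2*((-33 - 14)*(-27)) = 2*(-47*(-27)) = 2*1269 = 2538)
1644*K = 1644*2538 = 4172472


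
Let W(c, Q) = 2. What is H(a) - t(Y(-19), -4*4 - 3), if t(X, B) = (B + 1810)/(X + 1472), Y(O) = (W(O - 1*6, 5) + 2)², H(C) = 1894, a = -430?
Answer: 938827/496 ≈ 1892.8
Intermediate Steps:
Y(O) = 16 (Y(O) = (2 + 2)² = 4² = 16)
t(X, B) = (1810 + B)/(1472 + X)
H(a) - t(Y(-19), -4*4 - 3) = 1894 - (1810 + (-4*4 - 3))/(1472 + 16) = 1894 - (1810 + (-16 - 3))/1488 = 1894 - (1810 - 19)/1488 = 1894 - 1791/1488 = 1894 - 1*597/496 = 1894 - 597/496 = 938827/496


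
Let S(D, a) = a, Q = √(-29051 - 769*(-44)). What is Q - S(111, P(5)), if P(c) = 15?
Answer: -15 + √4785 ≈ 54.174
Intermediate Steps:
Q = √4785 (Q = √(-29051 + 33836) = √4785 ≈ 69.174)
Q - S(111, P(5)) = √4785 - 1*15 = √4785 - 15 = -15 + √4785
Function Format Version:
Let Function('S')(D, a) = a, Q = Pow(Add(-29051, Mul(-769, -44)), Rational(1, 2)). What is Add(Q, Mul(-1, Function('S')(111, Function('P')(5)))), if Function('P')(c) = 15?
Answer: Add(-15, Pow(4785, Rational(1, 2))) ≈ 54.174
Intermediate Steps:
Q = Pow(4785, Rational(1, 2)) (Q = Pow(Add(-29051, 33836), Rational(1, 2)) = Pow(4785, Rational(1, 2)) ≈ 69.174)
Add(Q, Mul(-1, Function('S')(111, Function('P')(5)))) = Add(Pow(4785, Rational(1, 2)), Mul(-1, 15)) = Add(Pow(4785, Rational(1, 2)), -15) = Add(-15, Pow(4785, Rational(1, 2)))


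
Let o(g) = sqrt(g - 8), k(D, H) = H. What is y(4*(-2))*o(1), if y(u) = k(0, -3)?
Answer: -3*I*sqrt(7) ≈ -7.9373*I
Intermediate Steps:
y(u) = -3
o(g) = sqrt(-8 + g)
y(4*(-2))*o(1) = -3*sqrt(-8 + 1) = -3*I*sqrt(7)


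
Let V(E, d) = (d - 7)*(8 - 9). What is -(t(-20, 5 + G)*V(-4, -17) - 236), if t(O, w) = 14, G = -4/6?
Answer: -100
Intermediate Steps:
G = -2/3 (G = -4*1/6 = -2/3 ≈ -0.66667)
V(E, d) = 7 - d (V(E, d) = (-7 + d)*(-1) = 7 - d)
-(t(-20, 5 + G)*V(-4, -17) - 236) = -(14*(7 - 1*(-17)) - 236) = -(14*(7 + 17) - 236) = -(14*24 - 236) = -(336 - 236) = -1*100 = -100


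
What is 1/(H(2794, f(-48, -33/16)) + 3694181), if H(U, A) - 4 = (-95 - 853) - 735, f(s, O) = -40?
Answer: 1/3692502 ≈ 2.7082e-7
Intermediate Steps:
H(U, A) = -1679 (H(U, A) = 4 + ((-95 - 853) - 735) = 4 + (-948 - 735) = 4 - 1683 = -1679)
1/(H(2794, f(-48, -33/16)) + 3694181) = 1/(-1679 + 3694181) = 1/3692502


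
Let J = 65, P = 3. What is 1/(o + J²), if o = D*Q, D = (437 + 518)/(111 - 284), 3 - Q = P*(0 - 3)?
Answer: 173/719465 ≈ 0.00024046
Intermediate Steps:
Q = 12 (Q = 3 - 3*(0 - 3) = 3 - 3*(-3) = 3 - 1*(-9) = 3 + 9 = 12)
D = -955/173 (D = 955/(-173) = 955*(-1/173) = -955/173 ≈ -5.5202)
o = -11460/173 (o = -955/173*12 = -11460/173 ≈ -66.243)
1/(o + J²) = 1/(-11460/173 + 65²) = 1/(-11460/173 + 4225) = 1/(719465/173) = 173/719465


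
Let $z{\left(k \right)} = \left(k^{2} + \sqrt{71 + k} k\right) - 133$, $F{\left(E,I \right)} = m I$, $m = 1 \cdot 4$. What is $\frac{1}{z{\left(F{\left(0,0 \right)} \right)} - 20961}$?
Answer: $- \frac{1}{21094} \approx -4.7407 \cdot 10^{-5}$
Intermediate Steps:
$m = 4$
$F{\left(E,I \right)} = 4 I$
$z{\left(k \right)} = -133 + k^{2} + k \sqrt{71 + k}$ ($z{\left(k \right)} = \left(k^{2} + k \sqrt{71 + k}\right) - 133 = -133 + k^{2} + k \sqrt{71 + k}$)
$\frac{1}{z{\left(F{\left(0,0 \right)} \right)} - 20961} = \frac{1}{\left(-133 + \left(4 \cdot 0\right)^{2} + 4 \cdot 0 \sqrt{71 + 4 \cdot 0}\right) - 20961} = \frac{1}{\left(-133 + 0^{2} + 0 \sqrt{71 + 0}\right) - 20961} = \frac{1}{\left(-133 + 0 + 0 \sqrt{71}\right) - 20961} = \frac{1}{\left(-133 + 0 + 0\right) - 20961} = \frac{1}{-133 - 20961} = \frac{1}{-21094} = - \frac{1}{21094}$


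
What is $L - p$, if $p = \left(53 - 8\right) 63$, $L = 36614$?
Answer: $33779$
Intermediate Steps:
$p = 2835$ ($p = 45 \cdot 63 = 2835$)
$L - p = 36614 - 2835 = 33779$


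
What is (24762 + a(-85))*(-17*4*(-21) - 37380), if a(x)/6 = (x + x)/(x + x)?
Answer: -890459136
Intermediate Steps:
a(x) = 6 (a(x) = 6*((x + x)/(x + x)) = 6*((2*x)/((2*x))) = 6*((2*x)*(1/(2*x))) = 6*1 = 6)
(24762 + a(-85))*(-17*4*(-21) - 37380) = (24762 + 6)*(-17*4*(-21) - 37380) = 24768*(-68*(-21) - 37380) = 24768*(1428 - 37380) = 24768*(-35952) = -890459136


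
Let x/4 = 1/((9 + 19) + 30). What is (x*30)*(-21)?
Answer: -1260/29 ≈ -43.448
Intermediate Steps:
x = 2/29 (x = 4/((9 + 19) + 30) = 4/(28 + 30) = 4/58 = 4*(1/58) = 2/29 ≈ 0.068966)
(x*30)*(-21) = ((2/29)*30)*(-21) = (60/29)*(-21) = -1260/29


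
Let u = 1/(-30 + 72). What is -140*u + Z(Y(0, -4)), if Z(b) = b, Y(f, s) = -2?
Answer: -16/3 ≈ -5.3333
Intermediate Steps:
u = 1/42 ≈ 0.023810
-140*u + Z(Y(0, -4)) = -140*1/42 - 2 = -10/3 - 2 = -16/3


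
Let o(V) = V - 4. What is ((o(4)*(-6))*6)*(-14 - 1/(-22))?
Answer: 0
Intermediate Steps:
o(V) = -4 + V
((o(4)*(-6))*6)*(-14 - 1/(-22)) = (((-4 + 4)*(-6))*6)*(-14 - 1/(-22)) = ((0*(-6))*6)*(-14 - 1*(-1/22)) = (0*6)*(-14 + 1/22) = 0*(-307/22) = 0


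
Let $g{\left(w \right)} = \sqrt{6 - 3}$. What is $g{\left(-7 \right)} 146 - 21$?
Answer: $-21 + 146 \sqrt{3} \approx 231.88$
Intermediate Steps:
$g{\left(w \right)} = \sqrt{3}$
$g{\left(-7 \right)} 146 - 21 = \sqrt{3} \cdot 146 - 21 = 146 \sqrt{3} - 21 = -21 + 146 \sqrt{3}$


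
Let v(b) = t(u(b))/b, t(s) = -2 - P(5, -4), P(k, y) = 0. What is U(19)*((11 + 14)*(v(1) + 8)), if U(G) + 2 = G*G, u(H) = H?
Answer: 53850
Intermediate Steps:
t(s) = -2 (t(s) = -2 - 1*0 = -2 + 0 = -2)
U(G) = -2 + G² (U(G) = -2 + G*G = -2 + G²)
v(b) = -2/b
U(19)*((11 + 14)*(v(1) + 8)) = (-2 + 19²)*((11 + 14)*(-2/1 + 8)) = (-2 + 361)*(25*(-2*1 + 8)) = 359*(25*(-2 + 8)) = 359*(25*6) = 359*150 = 53850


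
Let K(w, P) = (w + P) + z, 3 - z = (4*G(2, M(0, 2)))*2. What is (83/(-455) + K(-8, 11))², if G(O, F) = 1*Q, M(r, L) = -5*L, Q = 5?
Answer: 241895809/207025 ≈ 1168.4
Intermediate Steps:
G(O, F) = 5 (G(O, F) = 1*5 = 5)
z = -37 (z = 3 - 4*5*2 = 3 - 20*2 = 3 - 1*40 = 3 - 40 = -37)
K(w, P) = -37 + P + w (K(w, P) = (w + P) - 37 = (P + w) - 37 = -37 + P + w)
(83/(-455) + K(-8, 11))² = (83/(-455) + (-37 + 11 - 8))² = (83*(-1/455) - 34)² = (-83/455 - 34)² = (-15553/455)² = 241895809/207025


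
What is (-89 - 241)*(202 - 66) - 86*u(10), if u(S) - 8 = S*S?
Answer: -54168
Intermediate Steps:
u(S) = 8 + S**2 (u(S) = 8 + S*S = 8 + S**2)
(-89 - 241)*(202 - 66) - 86*u(10) = (-89 - 241)*(202 - 66) - 86*(8 + 10**2) = -330*136 - 86*(8 + 100) = -44880 - 86*108 = -44880 - 9288 = -54168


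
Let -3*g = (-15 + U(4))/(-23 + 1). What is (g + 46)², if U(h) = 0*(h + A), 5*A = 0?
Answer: 1014049/484 ≈ 2095.1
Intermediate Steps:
A = 0 (A = (⅕)*0 = 0)
U(h) = 0 (U(h) = 0*(h + 0) = 0*h = 0)
g = -5/22 (g = -(-15 + 0)/(3*(-23 + 1)) = -(-5)/(-22) = -(-5)*(-1)/22 = -⅓*15/22 = -5/22 ≈ -0.22727)
(g + 46)² = (-5/22 + 46)² = (1007/22)² = 1014049/484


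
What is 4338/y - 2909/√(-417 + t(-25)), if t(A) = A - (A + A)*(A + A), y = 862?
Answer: 2169/431 + 2909*I*√2942/2942 ≈ 5.0325 + 53.632*I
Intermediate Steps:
t(A) = A - 4*A² (t(A) = A - 2*A*2*A = A - 4*A²)
4338/y - 2909/√(-417 + t(-25)) = 4338/862 - 2909/√(-417 - 25*(1 - 4*(-25))) = 4338*(1/862) - 2909/√(-417 - 25*(1 + 100)) = 2169/431 - 2909/√(-417 - 25*101) = 2169/431 - 2909/√(-417 - 2525) = 2169/431 - 2909*(-I*√2942/2942) = 2169/431 - (-2909)*I*√2942/2942 = 2169/431 + 2909*I*√2942/2942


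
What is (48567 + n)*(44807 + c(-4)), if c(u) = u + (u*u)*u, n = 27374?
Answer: 3397524399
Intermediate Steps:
c(u) = u + u**3 (c(u) = u + u**2*u = u + u**3)
(48567 + n)*(44807 + c(-4)) = (48567 + 27374)*(44807 + (-4 + (-4)**3)) = 75941*(44807 + (-4 - 64)) = 75941*(44807 - 68) = 75941*44739 = 3397524399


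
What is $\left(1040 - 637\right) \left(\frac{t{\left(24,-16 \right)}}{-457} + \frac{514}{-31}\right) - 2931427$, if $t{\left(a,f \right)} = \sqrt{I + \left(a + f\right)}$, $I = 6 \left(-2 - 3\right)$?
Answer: $-2938109 - \frac{403 i \sqrt{22}}{457} \approx -2.9381 \cdot 10^{6} - 4.1362 i$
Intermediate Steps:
$I = -30$ ($I = 6 \left(-5\right) = -30$)
$t{\left(a,f \right)} = \sqrt{-30 + a + f}$ ($t{\left(a,f \right)} = \sqrt{-30 + \left(a + f\right)} = \sqrt{-30 + a + f}$)
$\left(1040 - 637\right) \left(\frac{t{\left(24,-16 \right)}}{-457} + \frac{514}{-31}\right) - 2931427 = \left(1040 - 637\right) \left(\frac{\sqrt{-30 + 24 - 16}}{-457} + \frac{514}{-31}\right) - 2931427 = 403 \left(\sqrt{-22} \left(- \frac{1}{457}\right) + 514 \left(- \frac{1}{31}\right)\right) - 2931427 = 403 \left(i \sqrt{22} \left(- \frac{1}{457}\right) - \frac{514}{31}\right) - 2931427 = 403 \left(- \frac{i \sqrt{22}}{457} - \frac{514}{31}\right) - 2931427 = 403 \left(- \frac{514}{31} - \frac{i \sqrt{22}}{457}\right) - 2931427 = \left(-6682 - \frac{403 i \sqrt{22}}{457}\right) - 2931427 = -2938109 - \frac{403 i \sqrt{22}}{457}$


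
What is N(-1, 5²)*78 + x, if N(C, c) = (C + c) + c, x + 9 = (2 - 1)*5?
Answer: 3818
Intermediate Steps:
x = -4 (x = -9 + (2 - 1)*5 = -9 + 1*5 = -9 + 5 = -4)
N(C, c) = C + 2*c
N(-1, 5²)*78 + x = (-1 + 2*5²)*78 - 4 = (-1 + 2*25)*78 - 4 = (-1 + 50)*78 - 4 = 49*78 - 4 = 3822 - 4 = 3818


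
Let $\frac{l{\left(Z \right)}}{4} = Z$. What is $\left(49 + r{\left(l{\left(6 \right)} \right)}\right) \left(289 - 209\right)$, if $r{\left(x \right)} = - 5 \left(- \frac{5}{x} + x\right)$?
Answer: $- \frac{16790}{3} \approx -5596.7$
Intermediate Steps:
$l{\left(Z \right)} = 4 Z$
$r{\left(x \right)} = - 5 x + \frac{25}{x}$ ($r{\left(x \right)} = - 5 \left(x - \frac{5}{x}\right) = - 5 x + \frac{25}{x}$)
$\left(49 + r{\left(l{\left(6 \right)} \right)}\right) \left(289 - 209\right) = \left(49 + \left(- 5 \cdot 4 \cdot 6 + \frac{25}{4 \cdot 6}\right)\right) \left(289 - 209\right) = \left(49 + \left(\left(-5\right) 24 + \frac{25}{24}\right)\right) 80 = \left(49 + \left(-120 + 25 \cdot \frac{1}{24}\right)\right) 80 = \left(49 + \left(-120 + \frac{25}{24}\right)\right) 80 = \left(49 - \frac{2855}{24}\right) 80 = \left(- \frac{1679}{24}\right) 80 = - \frac{16790}{3}$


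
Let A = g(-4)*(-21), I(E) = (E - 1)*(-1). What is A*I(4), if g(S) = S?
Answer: -252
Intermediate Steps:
I(E) = 1 - E (I(E) = (-1 + E)*(-1) = 1 - E)
A = 84 (A = -4*(-21) = 84)
A*I(4) = 84*(1 - 1*4) = 84*(1 - 4) = 84*(-3) = -252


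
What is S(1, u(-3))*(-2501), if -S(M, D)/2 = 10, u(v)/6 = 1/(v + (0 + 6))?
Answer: 50020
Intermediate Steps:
u(v) = 6/(6 + v) (u(v) = 6/(v + (0 + 6)) = 6/(v + 6) = 6/(6 + v))
S(M, D) = -20 (S(M, D) = -2*10 = -20)
S(1, u(-3))*(-2501) = -20*(-2501) = 50020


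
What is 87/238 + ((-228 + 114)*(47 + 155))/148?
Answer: -1366947/8806 ≈ -155.23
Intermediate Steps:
87/238 + ((-228 + 114)*(47 + 155))/148 = 87*(1/238) - 114*202*(1/148) = 87/238 - 23028*1/148 = 87/238 - 5757/37 = -1366947/8806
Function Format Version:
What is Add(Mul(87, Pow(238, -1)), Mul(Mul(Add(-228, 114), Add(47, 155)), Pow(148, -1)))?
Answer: Rational(-1366947, 8806) ≈ -155.23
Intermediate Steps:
Add(Mul(87, Pow(238, -1)), Mul(Mul(Add(-228, 114), Add(47, 155)), Pow(148, -1))) = Add(Mul(87, Rational(1, 238)), Mul(Mul(-114, 202), Rational(1, 148))) = Add(Rational(87, 238), Mul(-23028, Rational(1, 148))) = Add(Rational(87, 238), Rational(-5757, 37)) = Rational(-1366947, 8806)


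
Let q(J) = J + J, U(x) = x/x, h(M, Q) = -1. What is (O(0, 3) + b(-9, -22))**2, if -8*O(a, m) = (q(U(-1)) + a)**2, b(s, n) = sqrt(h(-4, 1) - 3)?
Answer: (1 - 4*I)**2/4 ≈ -3.75 - 2.0*I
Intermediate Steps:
U(x) = 1
q(J) = 2*J
b(s, n) = 2*I (b(s, n) = sqrt(-1 - 3) = sqrt(-4) = 2*I)
O(a, m) = -(2 + a)**2/8 (O(a, m) = -(2*1 + a)**2/8 = -(2 + a)**2/8)
(O(0, 3) + b(-9, -22))**2 = (-(2 + 0)**2/8 + 2*I)**2 = (-1/8*2**2 + 2*I)**2 = (-1/8*4 + 2*I)**2 = (-1/2 + 2*I)**2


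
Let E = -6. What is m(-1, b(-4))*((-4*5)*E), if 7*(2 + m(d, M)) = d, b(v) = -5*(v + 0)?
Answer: -1800/7 ≈ -257.14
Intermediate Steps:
b(v) = -5*v
m(d, M) = -2 + d/7
m(-1, b(-4))*((-4*5)*E) = (-2 + (⅐)*(-1))*(-4*5*(-6)) = (-2 - ⅐)*(-20*(-6)) = -15/7*120 = -1800/7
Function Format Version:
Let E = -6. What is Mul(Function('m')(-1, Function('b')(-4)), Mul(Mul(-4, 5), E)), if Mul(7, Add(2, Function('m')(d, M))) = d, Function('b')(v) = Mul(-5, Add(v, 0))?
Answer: Rational(-1800, 7) ≈ -257.14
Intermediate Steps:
Function('b')(v) = Mul(-5, v)
Function('m')(d, M) = Add(-2, Mul(Rational(1, 7), d))
Mul(Function('m')(-1, Function('b')(-4)), Mul(Mul(-4, 5), E)) = Mul(Add(-2, Mul(Rational(1, 7), -1)), Mul(Mul(-4, 5), -6)) = Mul(Add(-2, Rational(-1, 7)), Mul(-20, -6)) = Mul(Rational(-15, 7), 120) = Rational(-1800, 7)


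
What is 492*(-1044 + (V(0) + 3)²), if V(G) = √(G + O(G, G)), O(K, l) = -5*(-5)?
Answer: -482160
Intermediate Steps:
O(K, l) = 25
V(G) = √(25 + G) (V(G) = √(G + 25) = √(25 + G))
492*(-1044 + (V(0) + 3)²) = 492*(-1044 + (√(25 + 0) + 3)²) = 492*(-1044 + (√25 + 3)²) = 492*(-1044 + (5 + 3)²) = 492*(-1044 + 8²) = 492*(-1044 + 64) = 492*(-980) = -482160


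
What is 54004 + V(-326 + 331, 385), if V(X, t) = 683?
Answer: 54687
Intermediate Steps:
54004 + V(-326 + 331, 385) = 54004 + 683 = 54687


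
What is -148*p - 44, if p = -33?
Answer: 4840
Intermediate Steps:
-148*p - 44 = -148*(-33) - 44 = 4884 - 44 = 4840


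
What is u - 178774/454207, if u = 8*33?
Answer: 119731874/454207 ≈ 263.61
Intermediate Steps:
u = 264
u - 178774/454207 = 264 - 178774/454207 = 119731874/454207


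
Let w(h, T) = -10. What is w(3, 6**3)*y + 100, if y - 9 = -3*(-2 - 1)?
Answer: -80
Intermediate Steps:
y = 18 (y = 9 - 3*(-2 - 1) = 9 - 3*(-3) = 9 + 9 = 18)
w(3, 6**3)*y + 100 = -10*18 + 100 = -180 + 100 = -80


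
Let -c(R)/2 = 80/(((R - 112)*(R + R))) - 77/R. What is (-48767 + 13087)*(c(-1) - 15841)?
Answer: 64492135200/113 ≈ 5.7073e+8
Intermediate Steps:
c(R) = 154/R - 80/(R*(-112 + R)) (c(R) = -2*(80/(((R - 112)*(R + R))) - 77/R) = -2*(80/(((-112 + R)*(2*R))) - 77/R) = -2*(80/((2*R*(-112 + R))) - 77/R) = -2*(80*(1/(2*R*(-112 + R))) - 77/R) = -2*(40/(R*(-112 + R)) - 77/R) = -2*(-77/R + 40/(R*(-112 + R))) = 154/R - 80/(R*(-112 + R)))
(-48767 + 13087)*(c(-1) - 15841) = (-48767 + 13087)*(2*(-8664 + 77*(-1))/(-1*(-112 - 1)) - 15841) = -35680*(2*(-1)*(-8664 - 77)/(-113) - 15841) = -35680*(2*(-1)*(-1/113)*(-8741) - 15841) = -35680*(-17482/113 - 15841) = -35680*(-1807515/113) = 64492135200/113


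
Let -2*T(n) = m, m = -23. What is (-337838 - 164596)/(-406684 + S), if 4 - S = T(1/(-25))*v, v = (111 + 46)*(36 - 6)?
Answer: 55826/51205 ≈ 1.0902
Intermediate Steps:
T(n) = 23/2 (T(n) = -1/2*(-23) = 23/2)
v = 4710 (v = 157*30 = 4710)
S = -54161 (S = 4 - 23*4710/2 = 4 - 1*54165 = 4 - 54165 = -54161)
(-337838 - 164596)/(-406684 + S) = (-337838 - 164596)/(-406684 - 54161) = -502434/(-460845) = -502434*(-1/460845) = 55826/51205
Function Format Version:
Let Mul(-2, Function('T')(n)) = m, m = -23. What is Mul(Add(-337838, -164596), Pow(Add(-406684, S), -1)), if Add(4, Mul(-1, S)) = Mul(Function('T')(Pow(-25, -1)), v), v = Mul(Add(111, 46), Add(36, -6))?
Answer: Rational(55826, 51205) ≈ 1.0902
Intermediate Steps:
Function('T')(n) = Rational(23, 2) (Function('T')(n) = Mul(Rational(-1, 2), -23) = Rational(23, 2))
v = 4710 (v = Mul(157, 30) = 4710)
S = -54161 (S = Add(4, Mul(-1, Mul(Rational(23, 2), 4710))) = Add(4, Mul(-1, 54165)) = Add(4, -54165) = -54161)
Mul(Add(-337838, -164596), Pow(Add(-406684, S), -1)) = Mul(Add(-337838, -164596), Pow(Add(-406684, -54161), -1)) = Mul(-502434, Pow(-460845, -1)) = Mul(-502434, Rational(-1, 460845)) = Rational(55826, 51205)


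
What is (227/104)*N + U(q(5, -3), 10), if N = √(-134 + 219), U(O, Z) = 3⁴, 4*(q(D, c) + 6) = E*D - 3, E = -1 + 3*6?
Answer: 81 + 227*√85/104 ≈ 101.12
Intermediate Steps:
E = 17 (E = -1 + 18 = 17)
q(D, c) = -27/4 + 17*D/4 (q(D, c) = -6 + (17*D - 3)/4 = -6 + (-3 + 17*D)/4 = -6 + (-¾ + 17*D/4) = -27/4 + 17*D/4)
U(O, Z) = 81
N = √85 ≈ 9.2195
(227/104)*N + U(q(5, -3), 10) = (227/104)*√85 + 81 = (227*(1/104))*√85 + 81 = 227*√85/104 + 81 = 81 + 227*√85/104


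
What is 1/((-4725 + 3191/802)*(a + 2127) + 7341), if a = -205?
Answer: -401/3635651158 ≈ -1.1030e-7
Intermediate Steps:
1/((-4725 + 3191/802)*(a + 2127) + 7341) = 1/((-4725 + 3191/802)*(-205 + 2127) + 7341) = 1/((-4725 + 3191*(1/802))*1922 + 7341) = 1/((-4725 + 3191/802)*1922 + 7341) = 1/(-3786259/802*1922 + 7341) = 1/(-3638594899/401 + 7341) = 1/(-3635651158/401) = -401/3635651158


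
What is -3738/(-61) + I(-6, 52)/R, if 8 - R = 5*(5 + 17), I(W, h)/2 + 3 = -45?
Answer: 64522/1037 ≈ 62.220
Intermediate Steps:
I(W, h) = -96 (I(W, h) = -6 + 2*(-45) = -6 - 90 = -96)
R = -102 (R = 8 - 5*(5 + 17) = 8 - 5*22 = 8 - 1*110 = 8 - 110 = -102)
-3738/(-61) + I(-6, 52)/R = -3738/(-61) - 96/(-102) = -3738*(-1/61) - 96*(-1/102) = 3738/61 + 16/17 = 64522/1037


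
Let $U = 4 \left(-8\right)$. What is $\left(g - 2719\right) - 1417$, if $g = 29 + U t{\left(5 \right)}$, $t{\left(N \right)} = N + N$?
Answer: $-4427$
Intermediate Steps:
$t{\left(N \right)} = 2 N$
$U = -32$
$g = -291$ ($g = 29 - 32 \cdot 2 \cdot 5 = 29 - 320 = -291$)
$\left(g - 2719\right) - 1417 = \left(-291 - 2719\right) - 1417 = -3010 - 1417 = -4427$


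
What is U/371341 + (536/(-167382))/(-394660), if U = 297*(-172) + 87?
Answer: -421101201267608/3066300967092615 ≈ -0.13733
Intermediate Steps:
U = -50997 (U = -51084 + 87 = -50997)
U/371341 + (536/(-167382))/(-394660) = -50997/371341 + (536/(-167382))/(-394660) = -50997*1/371341 + (536*(-1/167382))*(-1/394660) = -50997/371341 - 268/83691*(-1/394660) = -50997/371341 + 67/8257372515 = -421101201267608/3066300967092615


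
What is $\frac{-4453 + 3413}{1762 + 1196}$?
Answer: $- \frac{520}{1479} \approx -0.35159$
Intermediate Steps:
$\frac{-4453 + 3413}{1762 + 1196} = - \frac{1040}{2958} = \left(-1040\right) \frac{1}{2958} = - \frac{520}{1479}$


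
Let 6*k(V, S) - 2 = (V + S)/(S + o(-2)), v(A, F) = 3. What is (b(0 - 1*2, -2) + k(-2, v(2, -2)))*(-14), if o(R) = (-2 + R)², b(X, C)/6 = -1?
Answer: 1505/19 ≈ 79.211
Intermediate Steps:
b(X, C) = -6 (b(X, C) = 6*(-1) = -6)
k(V, S) = ⅓ + (S + V)/(6*(16 + S)) (k(V, S) = ⅓ + ((V + S)/(S + (-2 - 2)²))/6 = ⅓ + ((S + V)/(S + (-4)²))/6 = ⅓ + ((S + V)/(S + 16))/6 = ⅓ + ((S + V)/(16 + S))/6 = ⅓ + (S + V)/(6*(16 + S)))
(b(0 - 1*2, -2) + k(-2, v(2, -2)))*(-14) = (-6 + (32 - 2 + 3*3)/(6*(16 + 3)))*(-14) = (-6 + (⅙)*(32 - 2 + 9)/19)*(-14) = (-6 + (⅙)*(1/19)*39)*(-14) = (-6 + 13/38)*(-14) = -215/38*(-14) = 1505/19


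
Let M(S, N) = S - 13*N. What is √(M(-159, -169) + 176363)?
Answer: √178401 ≈ 422.38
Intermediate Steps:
√(M(-159, -169) + 176363) = √((-159 - 13*(-169)) + 176363) = √((-159 + 2197) + 176363) = √(2038 + 176363) = √178401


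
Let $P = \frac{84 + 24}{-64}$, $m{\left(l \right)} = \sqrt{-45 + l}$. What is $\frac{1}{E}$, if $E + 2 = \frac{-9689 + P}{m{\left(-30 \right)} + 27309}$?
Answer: $\frac{16 \left(- 5 \sqrt{3} + 27309 i\right)}{- 1028939 i + 160 \sqrt{3}} \approx -0.42465 - 2.0293 \cdot 10^{-5} i$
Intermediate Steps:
$P = - \frac{27}{16}$ ($P = \left(- \frac{1}{64}\right) 108 = - \frac{27}{16} \approx -1.6875$)
$E = -2 - \frac{155051}{16 \left(27309 + 5 i \sqrt{3}\right)}$ ($E = -2 + \frac{-9689 - \frac{27}{16}}{\sqrt{-45 - 30} + 27309} = -2 - \frac{155051}{16 \left(\sqrt{-75} + 27309\right)} = -2 - \frac{155051}{16 \left(5 i \sqrt{3} + 27309\right)} = -2 - \frac{155051}{16 \left(27309 + 5 i \sqrt{3}\right)} \approx -2.3549 + 0.00011253 i$)
$\frac{1}{E} = \frac{1}{\frac{1}{16} \frac{1}{- 27309 i + 5 \sqrt{3}} \left(- 160 \sqrt{3} + 1028939 i\right)} = \frac{16 \left(- 27309 i + 5 \sqrt{3}\right)}{- 160 \sqrt{3} + 1028939 i}$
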